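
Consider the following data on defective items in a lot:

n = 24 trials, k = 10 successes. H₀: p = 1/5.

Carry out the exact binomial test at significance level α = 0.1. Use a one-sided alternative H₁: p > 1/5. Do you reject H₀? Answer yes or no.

reject H₀: yes

Exact binomial: n=24, k=10, p₀=1/5=0.2000
P(X≥10) from Σ C(n,i)·p₀^i·(1−p₀)^(n−i)
p-value (one-sided, H₁ greater) = 0.01262
At α=0.1: p < α → reject H₀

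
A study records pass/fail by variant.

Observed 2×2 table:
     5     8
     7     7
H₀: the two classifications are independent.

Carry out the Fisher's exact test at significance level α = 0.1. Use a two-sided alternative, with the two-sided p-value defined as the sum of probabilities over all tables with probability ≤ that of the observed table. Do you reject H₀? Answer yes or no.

reject H₀: no

Margins: r₁=13, r₂=14, c₁=12, c₂=15, n=27
p_obs = C(13,5)·C(14,7)/C(27,12); sum pmf over tables with pmf ≤ p_obs
p-value (two-sided) = 0.70357
At α=0.1: p ≥ α → fail to reject H₀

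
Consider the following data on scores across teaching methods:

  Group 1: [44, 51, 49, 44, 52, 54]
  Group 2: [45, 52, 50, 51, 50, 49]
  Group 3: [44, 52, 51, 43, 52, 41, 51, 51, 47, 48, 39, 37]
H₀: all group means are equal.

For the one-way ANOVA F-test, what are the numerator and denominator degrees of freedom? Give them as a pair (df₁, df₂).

degrees of freedom = [2, 21]

k = 3 groups, N = 24 total
df = (k−1, N−k) = (3−1, 24−3) = (2, 21)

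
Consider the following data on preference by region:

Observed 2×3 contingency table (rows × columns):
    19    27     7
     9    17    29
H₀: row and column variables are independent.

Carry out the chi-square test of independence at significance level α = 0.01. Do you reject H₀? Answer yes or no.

reject H₀: yes

Row totals [53, 55], col totals [28, 44, 36], n=108
χ² = (19−13.74)²/13.74 + (27−21.59)²/21.59 + (7−17.67)²/17.67 + (9−14.26)²/14.26 + (17−22.41)²/22.41 + (29−18.33)²/18.33 = 19.2582
df = 2
p-value (upper-tail) = 0.00007
At α=0.01: p < α → reject H₀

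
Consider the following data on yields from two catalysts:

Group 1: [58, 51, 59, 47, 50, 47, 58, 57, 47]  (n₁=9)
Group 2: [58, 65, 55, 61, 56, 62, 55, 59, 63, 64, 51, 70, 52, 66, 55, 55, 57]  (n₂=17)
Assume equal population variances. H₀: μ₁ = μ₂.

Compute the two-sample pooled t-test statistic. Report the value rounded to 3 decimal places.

test statistic = -2.928

x̄₁=52.667, s₁=5.268, n₁=9
x̄₂=59.059, s₂=5.309, n₂=17
s_p² = [8·5.268² + 16·5.309²]/24 = 28.0392
SE = √(s_p²·(1/9+1/17)) = 2.1828
t = (52.667−59.059)/2.1828 = -2.9284
df = 24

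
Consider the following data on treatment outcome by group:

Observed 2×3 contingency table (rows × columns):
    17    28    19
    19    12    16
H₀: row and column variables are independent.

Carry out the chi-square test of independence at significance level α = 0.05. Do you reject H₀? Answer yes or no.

Row totals [64, 47], col totals [36, 40, 35], n=111
χ² = (17−20.76)²/20.76 + (28−23.06)²/23.06 + (19−20.18)²/20.18 + (19−15.24)²/15.24 + (12−16.94)²/16.94 + (16−14.82)²/14.82 = 4.2647
df = 2
p-value (upper-tail) = 0.11856
At α=0.05: p ≥ α → fail to reject H₀

reject H₀: no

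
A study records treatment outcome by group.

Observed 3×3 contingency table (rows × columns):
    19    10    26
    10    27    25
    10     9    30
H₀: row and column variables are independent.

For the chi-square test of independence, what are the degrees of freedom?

degrees of freedom = 4

df = (r−1)(c−1) = (3−1)·(3−1) = 4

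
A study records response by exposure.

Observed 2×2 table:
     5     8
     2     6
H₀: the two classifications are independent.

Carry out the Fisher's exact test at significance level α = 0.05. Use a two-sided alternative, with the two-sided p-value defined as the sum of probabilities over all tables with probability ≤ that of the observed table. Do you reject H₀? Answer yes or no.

reject H₀: no

Margins: r₁=13, r₂=8, c₁=7, c₂=14, n=21
p_obs = C(13,5)·C(8,2)/C(21,7); sum pmf over tables with pmf ≤ p_obs
p-value (two-sided) = 0.65566
At α=0.05: p ≥ α → fail to reject H₀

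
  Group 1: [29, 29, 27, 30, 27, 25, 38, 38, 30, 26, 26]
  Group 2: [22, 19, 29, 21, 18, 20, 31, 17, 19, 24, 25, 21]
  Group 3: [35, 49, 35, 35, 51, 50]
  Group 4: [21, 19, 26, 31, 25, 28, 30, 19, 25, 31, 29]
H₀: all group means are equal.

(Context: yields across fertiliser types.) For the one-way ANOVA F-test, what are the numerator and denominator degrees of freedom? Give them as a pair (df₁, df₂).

degrees of freedom = [3, 36]

k = 4 groups, N = 40 total
df = (k−1, N−k) = (4−1, 40−4) = (3, 36)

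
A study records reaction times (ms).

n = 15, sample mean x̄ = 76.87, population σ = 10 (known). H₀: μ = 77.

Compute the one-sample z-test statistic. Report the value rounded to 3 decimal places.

test statistic = -0.050

SE = σ/√n = 10/√15 = 2.5820
z = (x̄−μ₀)/SE = (76.87−77)/2.5820 = -0.0503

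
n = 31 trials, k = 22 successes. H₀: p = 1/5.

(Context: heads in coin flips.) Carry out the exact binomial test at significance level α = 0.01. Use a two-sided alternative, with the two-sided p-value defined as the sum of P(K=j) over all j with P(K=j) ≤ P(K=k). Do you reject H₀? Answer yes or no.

Exact binomial: n=31, k=22, p₀=1/5=0.2000
P(X=j) = C(n,j)·p₀^j·(1−p₀)^(n−j); p = Σ P(X=j) over j with P(X=j) ≤ P(X=22)
p-value (two-sided) = 0.00000
At α=0.01: p < α → reject H₀

reject H₀: yes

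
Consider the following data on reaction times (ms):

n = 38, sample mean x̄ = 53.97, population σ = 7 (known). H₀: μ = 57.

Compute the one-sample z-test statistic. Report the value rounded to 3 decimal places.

SE = σ/√n = 7/√38 = 1.1355
z = (x̄−μ₀)/SE = (53.97−57)/1.1355 = -2.6683

test statistic = -2.668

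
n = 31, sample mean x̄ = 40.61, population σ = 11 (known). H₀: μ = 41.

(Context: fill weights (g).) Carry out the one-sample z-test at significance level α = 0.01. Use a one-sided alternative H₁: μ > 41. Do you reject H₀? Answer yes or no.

reject H₀: no

SE = σ/√n = 11/√31 = 1.9757
z = (x̄−μ₀)/SE = (40.61−41)/1.9757 = -0.1974
p-value (one-sided, H₁ greater) = 0.57824
At α=0.01: p ≥ α → fail to reject H₀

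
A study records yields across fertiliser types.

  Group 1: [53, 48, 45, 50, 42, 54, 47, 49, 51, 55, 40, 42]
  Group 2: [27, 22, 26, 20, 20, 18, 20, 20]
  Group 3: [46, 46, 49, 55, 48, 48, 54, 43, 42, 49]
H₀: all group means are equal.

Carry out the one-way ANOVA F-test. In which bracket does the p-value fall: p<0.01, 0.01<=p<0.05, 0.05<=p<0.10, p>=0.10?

Group means [48.00, 21.62, 48.00], grand mean 40.967
SSB = Σnᵢ(x̄ᵢ−x̄)² = 4081.092; SSW = ΣΣ(x−x̄ᵢ)² = 497.875
MSB = 4081.092/2 = 2040.5458; MSW = 497.875/27 = 18.4398
F = MSB/MSW = 110.6598
df = (2, 27)
p-value (upper-tail) = 0.00000
→ bracket: p<0.01

p-value bracket: p<0.01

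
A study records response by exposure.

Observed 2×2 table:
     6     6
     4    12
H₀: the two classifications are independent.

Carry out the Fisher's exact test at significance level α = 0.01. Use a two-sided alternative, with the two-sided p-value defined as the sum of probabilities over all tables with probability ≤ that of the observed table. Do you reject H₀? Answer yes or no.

Margins: r₁=12, r₂=16, c₁=10, c₂=18, n=28
p_obs = C(12,6)·C(16,4)/C(28,10); sum pmf over tables with pmf ≤ p_obs
p-value (two-sided) = 0.24254
At α=0.01: p ≥ α → fail to reject H₀

reject H₀: no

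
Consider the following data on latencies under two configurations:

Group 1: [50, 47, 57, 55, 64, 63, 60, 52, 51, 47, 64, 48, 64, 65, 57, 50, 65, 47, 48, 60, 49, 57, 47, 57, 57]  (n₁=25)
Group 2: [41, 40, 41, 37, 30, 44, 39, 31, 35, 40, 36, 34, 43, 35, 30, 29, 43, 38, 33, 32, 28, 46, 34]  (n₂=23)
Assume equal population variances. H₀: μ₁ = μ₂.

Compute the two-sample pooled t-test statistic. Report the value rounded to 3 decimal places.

x̄₁=55.240, s₁=6.585, n₁=25
x̄₂=36.478, s₂=5.212, n₂=23
s_p² = [24·6.585² + 22·5.212²]/46 = 35.6152
SE = √(s_p²·(1/25+1/23)) = 1.7243
t = (55.240−36.478)/1.7243 = 10.8810
df = 46

test statistic = 10.881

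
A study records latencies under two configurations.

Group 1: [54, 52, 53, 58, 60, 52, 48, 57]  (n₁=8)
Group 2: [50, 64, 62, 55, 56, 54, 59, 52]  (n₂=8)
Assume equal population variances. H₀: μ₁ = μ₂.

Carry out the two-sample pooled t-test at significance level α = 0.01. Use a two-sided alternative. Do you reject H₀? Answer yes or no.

reject H₀: no

x̄₁=54.250, s₁=3.882, n₁=8
x̄₂=56.500, s₂=4.840, n₂=8
s_p² = [7·3.882² + 7·4.840²]/14 = 19.2500
SE = √(s_p²·(1/8+1/8)) = 2.1937
t = (54.250−56.500)/2.1937 = -1.0256
df = 14
p-value (two-sided) = 0.32245
At α=0.01: p ≥ α → fail to reject H₀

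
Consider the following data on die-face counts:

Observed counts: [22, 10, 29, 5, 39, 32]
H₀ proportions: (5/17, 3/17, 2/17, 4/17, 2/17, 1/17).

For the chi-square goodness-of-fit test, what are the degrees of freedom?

df = k − 1 = 6 − 1 = 5

degrees of freedom = 5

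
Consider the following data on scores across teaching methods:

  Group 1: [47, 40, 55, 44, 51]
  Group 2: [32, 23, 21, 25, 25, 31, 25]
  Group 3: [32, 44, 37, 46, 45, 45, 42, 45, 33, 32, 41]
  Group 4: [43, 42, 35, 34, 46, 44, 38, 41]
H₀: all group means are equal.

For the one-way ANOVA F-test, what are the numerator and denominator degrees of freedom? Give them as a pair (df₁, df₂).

k = 4 groups, N = 31 total
df = (k−1, N−k) = (4−1, 31−4) = (3, 27)

degrees of freedom = [3, 27]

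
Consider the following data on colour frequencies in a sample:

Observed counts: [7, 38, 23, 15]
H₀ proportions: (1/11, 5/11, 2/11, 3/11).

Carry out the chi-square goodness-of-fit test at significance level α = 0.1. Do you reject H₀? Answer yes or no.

n = 83; E_i = n·p_i = [7.55, 37.73, 15.09, 22.64]
χ² = (7−7.55)²/7.55 + (38−37.73)²/37.73 + (23−15.09)²/15.09 + (15−22.64)²/22.64 = 6.7627
df = 3
p-value (upper-tail) = 0.07986
At α=0.1: p < α → reject H₀

reject H₀: yes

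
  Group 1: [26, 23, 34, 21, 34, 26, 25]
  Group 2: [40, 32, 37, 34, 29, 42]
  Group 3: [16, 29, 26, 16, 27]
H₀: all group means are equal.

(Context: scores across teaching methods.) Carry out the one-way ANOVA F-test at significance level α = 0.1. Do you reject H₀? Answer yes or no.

Group means [27.00, 35.67, 22.80], grand mean 28.722
SSB = Σnᵢ(x̄ᵢ−x̄)² = 485.478; SSW = ΣΣ(x−x̄ᵢ)² = 436.133
MSB = 485.478/2 = 242.7389; MSW = 436.133/15 = 29.0756
F = MSB/MSW = 8.3486
df = (2, 15)
p-value (upper-tail) = 0.00366
At α=0.1: p < α → reject H₀

reject H₀: yes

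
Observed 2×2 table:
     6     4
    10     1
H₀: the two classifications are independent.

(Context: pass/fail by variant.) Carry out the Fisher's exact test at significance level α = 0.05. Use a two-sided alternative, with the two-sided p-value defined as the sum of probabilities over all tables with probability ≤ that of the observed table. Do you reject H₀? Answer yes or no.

reject H₀: no

Margins: r₁=10, r₂=11, c₁=16, c₂=5, n=21
p_obs = C(10,6)·C(11,10)/C(21,16); sum pmf over tables with pmf ≤ p_obs
p-value (two-sided) = 0.14861
At α=0.05: p ≥ α → fail to reject H₀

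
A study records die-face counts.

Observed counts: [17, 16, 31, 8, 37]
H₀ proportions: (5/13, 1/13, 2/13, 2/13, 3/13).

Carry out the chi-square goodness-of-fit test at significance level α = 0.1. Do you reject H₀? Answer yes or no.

reject H₀: yes

n = 109; E_i = n·p_i = [41.92, 8.38, 16.77, 16.77, 25.15]
χ² = (17−41.92)²/41.92 + (16−8.38)²/8.38 + (31−16.77)²/16.77 + (8−16.77)²/16.77 + (37−25.15)²/25.15 = 43.9746
df = 4
p-value (upper-tail) = 0.00000
At α=0.1: p < α → reject H₀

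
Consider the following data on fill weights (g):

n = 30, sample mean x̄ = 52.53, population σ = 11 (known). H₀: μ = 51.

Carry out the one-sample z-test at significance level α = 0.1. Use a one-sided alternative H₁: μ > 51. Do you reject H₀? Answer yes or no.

SE = σ/√n = 11/√30 = 2.0083
z = (x̄−μ₀)/SE = (52.53−51)/2.0083 = 0.7618
p-value (one-sided, H₁ greater) = 0.22308
At α=0.1: p ≥ α → fail to reject H₀

reject H₀: no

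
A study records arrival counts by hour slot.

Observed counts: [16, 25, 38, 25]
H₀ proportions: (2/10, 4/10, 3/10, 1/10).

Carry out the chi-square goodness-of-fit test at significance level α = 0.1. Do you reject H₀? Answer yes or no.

n = 104; E_i = n·p_i = [20.80, 41.60, 31.20, 10.40]
χ² = (16−20.80)²/20.80 + (25−41.60)²/41.60 + (38−31.20)²/31.20 + (25−10.40)²/10.40 = 29.7099
df = 3
p-value (upper-tail) = 0.00000
At α=0.1: p < α → reject H₀

reject H₀: yes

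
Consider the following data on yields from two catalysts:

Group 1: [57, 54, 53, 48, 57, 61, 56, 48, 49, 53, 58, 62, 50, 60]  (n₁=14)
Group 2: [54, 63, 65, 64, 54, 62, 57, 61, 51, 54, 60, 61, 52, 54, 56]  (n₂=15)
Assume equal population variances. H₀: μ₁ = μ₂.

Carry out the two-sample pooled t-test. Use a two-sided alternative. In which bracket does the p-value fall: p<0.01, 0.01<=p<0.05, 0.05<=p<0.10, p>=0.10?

x̄₁=54.714, s₁=4.762, n₁=14
x̄₂=57.867, s₂=4.642, n₂=15
s_p² = [13·4.762² + 14·4.642²]/27 = 22.0959
SE = √(s_p²·(1/14+1/15)) = 1.7468
t = (54.714−57.867)/1.7468 = -1.8047
df = 27
p-value (two-sided) = 0.08230
→ bracket: 0.05<=p<0.10

p-value bracket: 0.05<=p<0.10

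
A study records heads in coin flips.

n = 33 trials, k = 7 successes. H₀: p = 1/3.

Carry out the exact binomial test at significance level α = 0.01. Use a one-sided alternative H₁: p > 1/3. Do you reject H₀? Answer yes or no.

reject H₀: no

Exact binomial: n=33, k=7, p₀=1/3=0.3333
P(X≥7) from Σ C(n,i)·p₀^i·(1−p₀)^(n−i)
p-value (one-sided, H₁ greater) = 0.95656
At α=0.01: p ≥ α → fail to reject H₀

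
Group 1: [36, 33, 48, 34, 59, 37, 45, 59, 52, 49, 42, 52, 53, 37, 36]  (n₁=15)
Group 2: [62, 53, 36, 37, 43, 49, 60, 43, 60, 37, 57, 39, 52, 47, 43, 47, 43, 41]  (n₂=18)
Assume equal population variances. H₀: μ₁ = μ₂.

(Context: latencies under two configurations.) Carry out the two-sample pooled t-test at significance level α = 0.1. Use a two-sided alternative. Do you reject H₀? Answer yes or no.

reject H₀: no

x̄₁=44.800, s₁=9.033, n₁=15
x̄₂=47.167, s₂=8.445, n₂=18
s_p² = [14·9.033² + 17·8.445²]/31 = 75.9645
SE = √(s_p²·(1/15+1/18)) = 3.0471
t = (44.800−47.167)/3.0471 = -0.7767
df = 31
p-value (two-sided) = 0.44322
At α=0.1: p ≥ α → fail to reject H₀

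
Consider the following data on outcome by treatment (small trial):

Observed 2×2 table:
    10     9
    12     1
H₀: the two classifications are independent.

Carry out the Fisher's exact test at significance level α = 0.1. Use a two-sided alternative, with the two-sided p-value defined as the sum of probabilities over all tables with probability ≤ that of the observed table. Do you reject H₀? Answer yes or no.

reject H₀: yes

Margins: r₁=19, r₂=13, c₁=22, c₂=10, n=32
p_obs = C(19,10)·C(13,12)/C(32,22); sum pmf over tables with pmf ≤ p_obs
p-value (two-sided) = 0.02367
At α=0.1: p < α → reject H₀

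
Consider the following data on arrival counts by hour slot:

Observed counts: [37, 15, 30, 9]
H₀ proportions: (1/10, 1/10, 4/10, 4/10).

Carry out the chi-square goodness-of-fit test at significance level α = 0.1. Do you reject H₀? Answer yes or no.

reject H₀: yes

n = 91; E_i = n·p_i = [9.10, 9.10, 36.40, 36.40]
χ² = (37−9.10)²/9.10 + (15−9.10)²/9.10 + (30−36.40)²/36.40 + (9−36.40)²/36.40 = 111.1154
df = 3
p-value (upper-tail) = 0.00000
At α=0.1: p < α → reject H₀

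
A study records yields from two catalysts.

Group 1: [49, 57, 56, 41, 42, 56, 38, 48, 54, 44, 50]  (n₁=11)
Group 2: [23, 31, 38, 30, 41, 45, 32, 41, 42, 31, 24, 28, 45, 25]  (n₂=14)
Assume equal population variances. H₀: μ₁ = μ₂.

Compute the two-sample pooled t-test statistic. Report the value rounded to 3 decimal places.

test statistic = 4.942

x̄₁=48.636, s₁=6.682, n₁=11
x̄₂=34.000, s₂=7.825, n₂=14
s_p² = [10·6.682² + 13·7.825²]/23 = 54.0237
SE = √(s_p²·(1/11+1/14)) = 2.9614
t = (48.636−34.000)/2.9614 = 4.9423
df = 23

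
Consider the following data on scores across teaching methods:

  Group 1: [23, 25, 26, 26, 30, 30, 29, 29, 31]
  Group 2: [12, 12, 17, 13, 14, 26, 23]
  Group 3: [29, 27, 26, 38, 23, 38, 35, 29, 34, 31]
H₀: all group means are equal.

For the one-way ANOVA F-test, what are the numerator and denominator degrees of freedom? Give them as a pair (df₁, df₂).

degrees of freedom = [2, 23]

k = 3 groups, N = 26 total
df = (k−1, N−k) = (3−1, 26−3) = (2, 23)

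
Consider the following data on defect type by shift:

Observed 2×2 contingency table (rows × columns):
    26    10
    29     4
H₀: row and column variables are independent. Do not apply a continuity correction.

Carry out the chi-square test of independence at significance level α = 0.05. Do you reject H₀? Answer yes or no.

reject H₀: no

Row totals [36, 33], col totals [55, 14], n=69
χ² = (26−28.70)²/28.70 + (10−7.30)²/7.30 + (29−26.30)²/26.30 + (4−6.70)²/6.70 = 2.6096
df = 1
p-value (upper-tail) = 0.10622
At α=0.05: p ≥ α → fail to reject H₀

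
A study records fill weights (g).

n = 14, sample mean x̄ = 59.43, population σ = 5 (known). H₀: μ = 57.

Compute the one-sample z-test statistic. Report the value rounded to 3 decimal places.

SE = σ/√n = 5/√14 = 1.3363
z = (x̄−μ₀)/SE = (59.43−57)/1.3363 = 1.8184

test statistic = 1.818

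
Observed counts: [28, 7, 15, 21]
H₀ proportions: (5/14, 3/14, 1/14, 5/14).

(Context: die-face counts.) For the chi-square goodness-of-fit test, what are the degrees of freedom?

degrees of freedom = 3

df = k − 1 = 4 − 1 = 3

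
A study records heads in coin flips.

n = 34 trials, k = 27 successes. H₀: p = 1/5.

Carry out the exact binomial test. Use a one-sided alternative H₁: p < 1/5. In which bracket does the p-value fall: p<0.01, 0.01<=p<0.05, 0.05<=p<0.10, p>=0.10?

p-value bracket: p>=0.10

Exact binomial: n=34, k=27, p₀=1/5=0.2000
P(X≤27) from Σ C(n,i)·p₀^i·(1−p₀)^(n−i)
p-value (one-sided, H₁ less) = 1.00000
→ bracket: p>=0.10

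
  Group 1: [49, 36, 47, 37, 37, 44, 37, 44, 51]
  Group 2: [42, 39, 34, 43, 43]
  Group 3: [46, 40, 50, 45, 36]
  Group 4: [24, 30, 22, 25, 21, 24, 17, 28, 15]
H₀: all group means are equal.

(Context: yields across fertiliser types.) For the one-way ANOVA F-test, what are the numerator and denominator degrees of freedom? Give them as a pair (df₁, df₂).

k = 4 groups, N = 28 total
df = (k−1, N−k) = (4−1, 28−4) = (3, 24)

degrees of freedom = [3, 24]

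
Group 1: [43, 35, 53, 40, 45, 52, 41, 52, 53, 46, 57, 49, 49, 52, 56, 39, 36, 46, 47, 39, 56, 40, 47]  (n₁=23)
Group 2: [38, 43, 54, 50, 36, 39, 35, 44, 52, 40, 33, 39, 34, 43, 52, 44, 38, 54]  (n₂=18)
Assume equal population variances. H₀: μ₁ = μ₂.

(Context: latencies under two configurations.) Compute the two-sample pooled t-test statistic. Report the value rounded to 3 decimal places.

test statistic = 1.864

x̄₁=46.652, s₁=6.617, n₁=23
x̄₂=42.667, s₂=7.021, n₂=18
s_p² = [22·6.617² + 17·7.021²]/39 = 46.1851
SE = √(s_p²·(1/23+1/18)) = 2.1387
t = (46.652−42.667)/2.1387 = 1.8636
df = 39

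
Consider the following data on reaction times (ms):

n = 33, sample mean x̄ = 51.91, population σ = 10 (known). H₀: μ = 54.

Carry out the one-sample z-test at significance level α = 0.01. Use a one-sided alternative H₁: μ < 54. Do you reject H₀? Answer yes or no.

SE = σ/√n = 10/√33 = 1.7408
z = (x̄−μ₀)/SE = (51.91−54)/1.7408 = -1.2006
p-value (one-sided, H₁ less) = 0.11495
At α=0.01: p ≥ α → fail to reject H₀

reject H₀: no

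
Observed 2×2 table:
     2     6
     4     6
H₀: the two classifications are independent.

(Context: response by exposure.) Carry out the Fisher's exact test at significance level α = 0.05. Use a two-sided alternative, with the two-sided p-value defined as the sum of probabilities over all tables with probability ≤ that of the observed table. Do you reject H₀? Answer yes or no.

Margins: r₁=8, r₂=10, c₁=6, c₂=12, n=18
p_obs = C(8,2)·C(10,4)/C(18,6); sum pmf over tables with pmf ≤ p_obs
p-value (two-sided) = 0.63801
At α=0.05: p ≥ α → fail to reject H₀

reject H₀: no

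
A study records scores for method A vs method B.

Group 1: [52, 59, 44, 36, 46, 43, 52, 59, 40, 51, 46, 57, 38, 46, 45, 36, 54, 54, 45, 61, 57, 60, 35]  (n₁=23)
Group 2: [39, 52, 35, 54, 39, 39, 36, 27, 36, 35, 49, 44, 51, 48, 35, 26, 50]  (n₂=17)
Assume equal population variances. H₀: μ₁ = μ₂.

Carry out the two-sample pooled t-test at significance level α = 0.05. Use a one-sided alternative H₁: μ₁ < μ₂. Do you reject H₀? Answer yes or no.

x̄₁=48.522, s₁=8.300, n₁=23
x̄₂=40.882, s₂=8.601, n₂=17
s_p² = [22·8.300² + 16·8.601²]/38 = 71.0396
SE = √(s_p²·(1/23+1/17)) = 2.6958
t = (48.522−40.882)/2.6958 = 2.8338
df = 38
p-value (one-sided, H₁ less) = 0.99634
At α=0.05: p ≥ α → fail to reject H₀

reject H₀: no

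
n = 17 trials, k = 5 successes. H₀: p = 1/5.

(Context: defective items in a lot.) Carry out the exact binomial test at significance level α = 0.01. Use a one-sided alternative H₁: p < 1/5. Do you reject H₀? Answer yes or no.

Exact binomial: n=17, k=5, p₀=1/5=0.2000
P(X≤5) from Σ C(n,i)·p₀^i·(1−p₀)^(n−i)
p-value (one-sided, H₁ less) = 0.89430
At α=0.01: p ≥ α → fail to reject H₀

reject H₀: no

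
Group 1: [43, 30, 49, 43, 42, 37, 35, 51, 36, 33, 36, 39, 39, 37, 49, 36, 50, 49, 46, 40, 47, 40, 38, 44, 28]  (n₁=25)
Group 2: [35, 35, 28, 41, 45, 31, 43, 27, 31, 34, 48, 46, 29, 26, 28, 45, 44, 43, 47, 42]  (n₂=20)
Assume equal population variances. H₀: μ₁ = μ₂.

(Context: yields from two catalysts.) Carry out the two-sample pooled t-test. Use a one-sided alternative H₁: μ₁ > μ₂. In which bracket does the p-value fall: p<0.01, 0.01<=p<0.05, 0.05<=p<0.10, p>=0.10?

p-value bracket: 0.05<=p<0.10

x̄₁=40.680, s₁=6.342, n₁=25
x̄₂=37.400, s₂=7.694, n₂=20
s_p² = [24·6.342² + 19·7.694²]/43 = 48.6102
SE = √(s_p²·(1/25+1/20)) = 2.0916
t = (40.680−37.400)/2.0916 = 1.5682
df = 43
p-value (one-sided, H₁ greater) = 0.06209
→ bracket: 0.05<=p<0.10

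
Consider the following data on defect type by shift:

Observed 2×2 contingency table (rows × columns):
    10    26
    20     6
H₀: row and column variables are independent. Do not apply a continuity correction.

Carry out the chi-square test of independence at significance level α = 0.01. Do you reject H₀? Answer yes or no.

Row totals [36, 26], col totals [30, 32], n=62
χ² = (10−17.42)²/17.42 + (26−18.58)²/18.58 + (20−12.58)²/12.58 + (6−13.42)²/13.42 = 14.6002
df = 1
p-value (upper-tail) = 0.00013
At α=0.01: p < α → reject H₀

reject H₀: yes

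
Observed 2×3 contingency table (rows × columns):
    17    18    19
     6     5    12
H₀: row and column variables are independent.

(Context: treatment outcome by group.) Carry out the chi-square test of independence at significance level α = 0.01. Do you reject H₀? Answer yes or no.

Row totals [54, 23], col totals [23, 23, 31], n=77
χ² = (17−16.13)²/16.13 + (18−16.13)²/16.13 + (19−21.74)²/21.74 + (6−6.87)²/6.87 + (5−6.87)²/6.87 + (12−9.26)²/9.26 = 2.0394
df = 2
p-value (upper-tail) = 0.36071
At α=0.01: p ≥ α → fail to reject H₀

reject H₀: no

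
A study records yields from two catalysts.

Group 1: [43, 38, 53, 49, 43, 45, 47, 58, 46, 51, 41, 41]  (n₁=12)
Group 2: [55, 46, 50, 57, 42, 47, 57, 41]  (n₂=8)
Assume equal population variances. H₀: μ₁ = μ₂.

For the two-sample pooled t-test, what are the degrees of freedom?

df = n₁ + n₂ − 2 = 12 + 8 − 2 = 18

degrees of freedom = 18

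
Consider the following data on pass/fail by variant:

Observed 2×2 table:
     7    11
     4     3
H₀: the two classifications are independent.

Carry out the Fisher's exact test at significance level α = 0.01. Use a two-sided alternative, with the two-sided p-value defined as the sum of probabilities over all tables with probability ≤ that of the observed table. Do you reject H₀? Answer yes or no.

reject H₀: no

Margins: r₁=18, r₂=7, c₁=11, c₂=14, n=25
p_obs = C(18,7)·C(7,4)/C(25,11); sum pmf over tables with pmf ≤ p_obs
p-value (two-sided) = 0.65641
At α=0.01: p ≥ α → fail to reject H₀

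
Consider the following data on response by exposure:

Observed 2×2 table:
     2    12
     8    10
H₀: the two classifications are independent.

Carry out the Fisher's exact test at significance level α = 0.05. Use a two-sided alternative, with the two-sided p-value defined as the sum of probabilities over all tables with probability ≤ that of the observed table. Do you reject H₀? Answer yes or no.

Margins: r₁=14, r₂=18, c₁=10, c₂=22, n=32
p_obs = C(14,2)·C(18,8)/C(32,10); sum pmf over tables with pmf ≤ p_obs
p-value (two-sided) = 0.12406
At α=0.05: p ≥ α → fail to reject H₀

reject H₀: no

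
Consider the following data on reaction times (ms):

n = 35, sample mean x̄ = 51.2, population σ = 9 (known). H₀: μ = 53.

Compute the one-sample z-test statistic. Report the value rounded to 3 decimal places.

SE = σ/√n = 9/√35 = 1.5213
z = (x̄−μ₀)/SE = (51.2−53)/1.5213 = -1.1832

test statistic = -1.183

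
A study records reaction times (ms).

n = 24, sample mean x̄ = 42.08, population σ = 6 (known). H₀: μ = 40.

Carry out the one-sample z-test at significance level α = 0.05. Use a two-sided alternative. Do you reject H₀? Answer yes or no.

SE = σ/√n = 6/√24 = 1.2247
z = (x̄−μ₀)/SE = (42.08−40)/1.2247 = 1.6983
p-value (two-sided) = 0.08945
At α=0.05: p ≥ α → fail to reject H₀

reject H₀: no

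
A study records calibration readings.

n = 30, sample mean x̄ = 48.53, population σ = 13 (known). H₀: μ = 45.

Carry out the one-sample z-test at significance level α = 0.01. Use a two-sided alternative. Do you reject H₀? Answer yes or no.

SE = σ/√n = 13/√30 = 2.3735
z = (x̄−μ₀)/SE = (48.53−45)/2.3735 = 1.4873
p-value (two-sided) = 0.13694
At α=0.01: p ≥ α → fail to reject H₀

reject H₀: no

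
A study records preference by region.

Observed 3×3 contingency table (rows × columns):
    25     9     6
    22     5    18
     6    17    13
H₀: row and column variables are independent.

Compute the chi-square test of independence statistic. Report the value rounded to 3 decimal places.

Row totals [40, 45, 36], col totals [53, 31, 37], n=121
χ² = (25−17.52)²/17.52 + (9−10.25)²/10.25 + (6−12.23)²/12.23 + (22−19.71)²/19.71 + (5−11.53)²/11.53 + (18−13.76)²/13.76 + (6−15.77)²/15.77 + (17−9.22)²/9.22 + (13−11.01)²/11.01 = 24.7583
df = 4

test statistic = 24.758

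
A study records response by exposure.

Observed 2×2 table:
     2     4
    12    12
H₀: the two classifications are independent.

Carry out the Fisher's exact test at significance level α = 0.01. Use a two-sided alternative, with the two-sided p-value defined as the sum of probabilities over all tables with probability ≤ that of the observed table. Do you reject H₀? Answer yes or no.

reject H₀: no

Margins: r₁=6, r₂=24, c₁=14, c₂=16, n=30
p_obs = C(6,2)·C(24,12)/C(30,14); sum pmf over tables with pmf ≤ p_obs
p-value (two-sided) = 0.65670
At α=0.01: p ≥ α → fail to reject H₀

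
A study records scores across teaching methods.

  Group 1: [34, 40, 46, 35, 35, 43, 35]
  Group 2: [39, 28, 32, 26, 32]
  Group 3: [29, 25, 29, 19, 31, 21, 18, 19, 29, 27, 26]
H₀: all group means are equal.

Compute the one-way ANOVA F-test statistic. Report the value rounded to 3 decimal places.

Group means [38.29, 31.40, 24.82], grand mean 30.348
SSB = Σnᵢ(x̄ᵢ−x̄)² = 782.952; SSW = ΣΣ(x−x̄ᵢ)² = 460.265
MSB = 782.952/2 = 391.4762; MSW = 460.265/20 = 23.0132
F = MSB/MSW = 17.0109
df = (2, 20)

test statistic = 17.011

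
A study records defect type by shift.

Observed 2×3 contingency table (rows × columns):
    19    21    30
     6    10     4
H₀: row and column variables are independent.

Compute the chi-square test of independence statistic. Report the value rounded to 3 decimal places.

Row totals [70, 20], col totals [25, 31, 34], n=90
χ² = (19−19.44)²/19.44 + (21−24.11)²/24.11 + (30−26.44)²/26.44 + (6−5.56)²/5.56 + (10−6.89)²/6.89 + (4−7.56)²/7.56 = 4.0034
df = 2

test statistic = 4.003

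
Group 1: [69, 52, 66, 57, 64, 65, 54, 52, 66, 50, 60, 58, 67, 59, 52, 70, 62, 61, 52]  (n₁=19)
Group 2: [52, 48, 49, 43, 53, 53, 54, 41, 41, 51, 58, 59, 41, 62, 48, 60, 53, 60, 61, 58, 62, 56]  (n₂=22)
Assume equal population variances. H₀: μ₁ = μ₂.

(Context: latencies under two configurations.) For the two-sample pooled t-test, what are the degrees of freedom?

degrees of freedom = 39

df = n₁ + n₂ − 2 = 19 + 22 − 2 = 39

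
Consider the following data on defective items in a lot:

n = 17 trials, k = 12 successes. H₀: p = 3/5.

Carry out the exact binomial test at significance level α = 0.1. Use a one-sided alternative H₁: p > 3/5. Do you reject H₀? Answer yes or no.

reject H₀: no

Exact binomial: n=17, k=12, p₀=3/5=0.6000
P(X≥12) from Σ C(n,i)·p₀^i·(1−p₀)^(n−i)
p-value (one-sided, H₁ greater) = 0.26393
At α=0.1: p ≥ α → fail to reject H₀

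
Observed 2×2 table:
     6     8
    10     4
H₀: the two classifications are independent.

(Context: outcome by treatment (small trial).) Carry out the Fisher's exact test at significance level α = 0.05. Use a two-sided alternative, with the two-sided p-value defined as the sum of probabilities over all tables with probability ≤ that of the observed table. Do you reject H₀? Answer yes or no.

reject H₀: no

Margins: r₁=14, r₂=14, c₁=16, c₂=12, n=28
p_obs = C(14,6)·C(14,10)/C(28,16); sum pmf over tables with pmf ≤ p_obs
p-value (two-sided) = 0.25186
At α=0.05: p ≥ α → fail to reject H₀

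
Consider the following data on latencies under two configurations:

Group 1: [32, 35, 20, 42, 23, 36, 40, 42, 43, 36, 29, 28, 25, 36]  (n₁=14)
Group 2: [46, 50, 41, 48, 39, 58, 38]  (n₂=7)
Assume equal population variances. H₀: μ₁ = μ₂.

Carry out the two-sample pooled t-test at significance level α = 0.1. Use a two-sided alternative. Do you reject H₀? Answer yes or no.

x̄₁=33.357, s₁=7.417, n₁=14
x̄₂=45.714, s₂=7.088, n₂=7
s_p² = [13·7.417² + 6·7.088²]/19 = 53.5075
SE = √(s_p²·(1/14+1/7)) = 3.3861
t = (33.357−45.714)/3.3861 = -3.6493
df = 19
p-value (two-sided) = 0.00171
At α=0.1: p < α → reject H₀

reject H₀: yes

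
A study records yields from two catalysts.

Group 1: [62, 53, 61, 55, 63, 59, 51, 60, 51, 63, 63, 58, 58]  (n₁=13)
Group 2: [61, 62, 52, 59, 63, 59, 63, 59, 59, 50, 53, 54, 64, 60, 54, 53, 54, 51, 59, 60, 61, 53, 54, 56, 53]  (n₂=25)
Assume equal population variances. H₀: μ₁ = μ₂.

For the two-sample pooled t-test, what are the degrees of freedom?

degrees of freedom = 36

df = n₁ + n₂ − 2 = 13 + 25 − 2 = 36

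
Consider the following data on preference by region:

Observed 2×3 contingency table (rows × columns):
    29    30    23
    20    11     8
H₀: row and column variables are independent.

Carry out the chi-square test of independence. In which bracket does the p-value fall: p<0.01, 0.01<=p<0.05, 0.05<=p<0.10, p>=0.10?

Row totals [82, 39], col totals [49, 41, 31], n=121
χ² = (29−33.21)²/33.21 + (30−27.79)²/27.79 + (23−21.01)²/21.01 + (20−15.79)²/15.79 + (11−13.21)²/13.21 + (8−9.99)²/9.99 = 2.7870
df = 2
p-value (upper-tail) = 0.24821
→ bracket: p>=0.10

p-value bracket: p>=0.10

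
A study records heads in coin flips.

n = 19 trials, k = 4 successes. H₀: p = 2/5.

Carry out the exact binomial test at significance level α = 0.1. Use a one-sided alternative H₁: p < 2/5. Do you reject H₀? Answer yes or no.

reject H₀: yes

Exact binomial: n=19, k=4, p₀=2/5=0.4000
P(X≤4) from Σ C(n,i)·p₀^i·(1−p₀)^(n−i)
p-value (one-sided, H₁ less) = 0.06961
At α=0.1: p < α → reject H₀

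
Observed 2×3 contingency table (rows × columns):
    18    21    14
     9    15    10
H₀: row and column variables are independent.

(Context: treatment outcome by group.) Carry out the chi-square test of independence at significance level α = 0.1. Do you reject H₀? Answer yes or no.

reject H₀: no

Row totals [53, 34], col totals [27, 36, 24], n=87
χ² = (18−16.45)²/16.45 + (21−21.93)²/21.93 + (14−14.62)²/14.62 + (9−10.55)²/10.55 + (15−14.07)²/14.07 + (10−9.38)²/9.38 = 0.5431
df = 2
p-value (upper-tail) = 0.76218
At α=0.1: p ≥ α → fail to reject H₀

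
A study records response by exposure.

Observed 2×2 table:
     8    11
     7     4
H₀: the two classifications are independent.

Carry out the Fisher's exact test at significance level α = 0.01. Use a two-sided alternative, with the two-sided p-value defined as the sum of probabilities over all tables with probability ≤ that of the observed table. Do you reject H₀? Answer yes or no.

Margins: r₁=19, r₂=11, c₁=15, c₂=15, n=30
p_obs = C(19,8)·C(11,7)/C(30,15); sum pmf over tables with pmf ≤ p_obs
p-value (two-sided) = 0.44973
At α=0.01: p ≥ α → fail to reject H₀

reject H₀: no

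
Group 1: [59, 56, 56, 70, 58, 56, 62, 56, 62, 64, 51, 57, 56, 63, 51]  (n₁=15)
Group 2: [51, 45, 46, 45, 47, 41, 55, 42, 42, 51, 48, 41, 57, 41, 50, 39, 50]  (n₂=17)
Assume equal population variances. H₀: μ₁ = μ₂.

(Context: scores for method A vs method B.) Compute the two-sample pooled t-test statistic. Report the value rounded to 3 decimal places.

x̄₁=58.467, s₁=5.027, n₁=15
x̄₂=46.529, s₂=5.257, n₂=17
s_p² = [14·5.027² + 16·5.257²]/30 = 26.5323
SE = √(s_p²·(1/15+1/17)) = 1.8247
t = (58.467−46.529)/1.8247 = 6.5420
df = 30

test statistic = 6.542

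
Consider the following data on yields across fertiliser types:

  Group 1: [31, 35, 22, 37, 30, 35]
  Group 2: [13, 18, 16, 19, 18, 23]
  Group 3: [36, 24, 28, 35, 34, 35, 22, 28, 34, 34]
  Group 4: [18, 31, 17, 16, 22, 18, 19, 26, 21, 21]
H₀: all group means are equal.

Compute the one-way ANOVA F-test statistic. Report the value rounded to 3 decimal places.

Group means [31.67, 17.83, 31.00, 20.90], grand mean 25.500
SSB = Σnᵢ(x̄ᵢ−x̄)² = 1094.933; SSW = ΣΣ(x−x̄ᵢ)² = 623.067
MSB = 1094.933/3 = 364.9778; MSW = 623.067/28 = 22.2524
F = MSB/MSW = 16.4017
df = (3, 28)

test statistic = 16.402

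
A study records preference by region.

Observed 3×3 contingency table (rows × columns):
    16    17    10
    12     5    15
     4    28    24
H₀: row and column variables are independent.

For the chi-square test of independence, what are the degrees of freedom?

df = (r−1)(c−1) = (3−1)·(3−1) = 4

degrees of freedom = 4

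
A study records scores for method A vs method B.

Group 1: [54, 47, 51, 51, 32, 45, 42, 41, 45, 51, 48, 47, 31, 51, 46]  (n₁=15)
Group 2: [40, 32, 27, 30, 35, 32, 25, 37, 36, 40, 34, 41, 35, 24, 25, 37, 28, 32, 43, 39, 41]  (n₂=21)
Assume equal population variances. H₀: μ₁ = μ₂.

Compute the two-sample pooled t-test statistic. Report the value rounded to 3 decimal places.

x̄₁=45.467, s₁=6.707, n₁=15
x̄₂=33.952, s₂=5.809, n₂=21
s_p² = [14·6.707² + 20·5.809²]/34 = 38.3731
SE = √(s_p²·(1/15+1/21)) = 2.0942
t = (45.467−33.952)/2.0942 = 5.4983
df = 34

test statistic = 5.498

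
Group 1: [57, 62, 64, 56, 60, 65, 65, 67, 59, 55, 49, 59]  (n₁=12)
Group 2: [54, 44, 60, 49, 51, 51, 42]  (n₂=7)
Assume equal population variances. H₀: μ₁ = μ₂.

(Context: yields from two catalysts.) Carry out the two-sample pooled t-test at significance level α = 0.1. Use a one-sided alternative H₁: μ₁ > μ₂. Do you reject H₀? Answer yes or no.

reject H₀: yes

x̄₁=59.833, s₁=5.149, n₁=12
x̄₂=50.143, s₂=6.040, n₂=7
s_p² = [11·5.149² + 6·6.040²]/17 = 30.0308
SE = √(s_p²·(1/12+1/7)) = 2.6063
t = (59.833−50.143)/2.6063 = 3.7181
df = 17
p-value (one-sided, H₁ greater) = 0.00085
At α=0.1: p < α → reject H₀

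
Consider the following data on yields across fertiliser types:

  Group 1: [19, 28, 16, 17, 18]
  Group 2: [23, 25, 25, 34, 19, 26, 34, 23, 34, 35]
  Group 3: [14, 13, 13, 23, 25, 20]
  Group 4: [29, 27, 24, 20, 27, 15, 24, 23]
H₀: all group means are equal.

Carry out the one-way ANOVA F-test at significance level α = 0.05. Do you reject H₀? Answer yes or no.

reject H₀: yes

Group means [19.60, 27.80, 18.00, 23.62], grand mean 23.207
SSB = Σnᵢ(x̄ᵢ−x̄)² = 440.084; SSW = ΣΣ(x−x̄ᵢ)² = 686.675
MSB = 440.084/3 = 146.6945; MSW = 686.675/25 = 27.4670
F = MSB/MSW = 5.3408
df = (3, 25)
p-value (upper-tail) = 0.00555
At α=0.05: p < α → reject H₀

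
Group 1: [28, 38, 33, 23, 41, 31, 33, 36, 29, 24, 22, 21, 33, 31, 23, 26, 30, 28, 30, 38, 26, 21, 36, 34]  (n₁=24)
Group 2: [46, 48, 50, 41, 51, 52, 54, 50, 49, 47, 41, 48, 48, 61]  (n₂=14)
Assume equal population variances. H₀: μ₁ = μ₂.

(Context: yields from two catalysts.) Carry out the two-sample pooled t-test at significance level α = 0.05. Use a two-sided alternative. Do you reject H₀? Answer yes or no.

reject H₀: yes

x̄₁=29.792, s₁=5.771, n₁=24
x̄₂=49.000, s₂=5.023, n₂=14
s_p² = [23·5.771² + 13·5.023²]/36 = 30.3877
SE = √(s_p²·(1/24+1/14)) = 1.8538
t = (29.792−49.000)/1.8538 = -10.3614
df = 36
p-value (two-sided) = 0.00000
At α=0.05: p < α → reject H₀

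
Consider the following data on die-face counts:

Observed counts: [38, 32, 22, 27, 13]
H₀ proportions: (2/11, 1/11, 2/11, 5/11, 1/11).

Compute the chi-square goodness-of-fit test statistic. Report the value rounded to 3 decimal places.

test statistic = 59.900

n = 132; E_i = n·p_i = [24.00, 12.00, 24.00, 60.00, 12.00]
χ² = (38−24.00)²/24.00 + (32−12.00)²/12.00 + (22−24.00)²/24.00 + (27−60.00)²/60.00 + (13−12.00)²/12.00 = 59.9000
df = 4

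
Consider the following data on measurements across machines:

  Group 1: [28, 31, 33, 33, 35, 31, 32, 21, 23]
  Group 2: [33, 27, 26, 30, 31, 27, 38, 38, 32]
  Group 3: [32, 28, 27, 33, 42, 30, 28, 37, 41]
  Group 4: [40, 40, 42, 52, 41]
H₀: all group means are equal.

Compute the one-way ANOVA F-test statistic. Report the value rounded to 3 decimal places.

Group means [29.67, 31.33, 33.11, 43.00], grand mean 33.188
SSB = Σnᵢ(x̄ᵢ−x̄)² = 623.986; SSW = ΣΣ(x−x̄ᵢ)² = 702.889
MSB = 623.986/3 = 207.9954; MSW = 702.889/28 = 25.1032
F = MSB/MSW = 8.2856
df = (3, 28)

test statistic = 8.286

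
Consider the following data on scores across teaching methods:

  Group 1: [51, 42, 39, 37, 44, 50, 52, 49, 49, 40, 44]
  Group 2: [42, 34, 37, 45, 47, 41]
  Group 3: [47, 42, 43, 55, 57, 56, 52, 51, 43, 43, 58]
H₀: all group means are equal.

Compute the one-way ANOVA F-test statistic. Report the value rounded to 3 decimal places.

test statistic = 4.882

Group means [45.18, 41.00, 49.73], grand mean 46.071
SSB = Σnᵢ(x̄ᵢ−x̄)² = 310.039; SSW = ΣΣ(x−x̄ᵢ)² = 793.818
MSB = 310.039/2 = 155.0195; MSW = 793.818/25 = 31.7527
F = MSB/MSW = 4.8821
df = (2, 25)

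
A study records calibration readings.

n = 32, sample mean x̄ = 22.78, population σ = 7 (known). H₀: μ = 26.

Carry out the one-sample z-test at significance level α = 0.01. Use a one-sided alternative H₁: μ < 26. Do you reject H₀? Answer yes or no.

reject H₀: yes

SE = σ/√n = 7/√32 = 1.2374
z = (x̄−μ₀)/SE = (22.78−26)/1.2374 = -2.6022
p-value (one-sided, H₁ less) = 0.00463
At α=0.01: p < α → reject H₀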